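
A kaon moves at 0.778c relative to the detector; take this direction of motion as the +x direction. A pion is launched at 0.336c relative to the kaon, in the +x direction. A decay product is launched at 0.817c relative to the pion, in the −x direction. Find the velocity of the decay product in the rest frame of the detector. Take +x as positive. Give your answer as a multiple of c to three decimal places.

+0.238c

Apply u = (u' + v)/(1 + u'v/c²) successively, working outward toward the detector.
Start: velocity of the kaon relative to the detector = 0.7780c.
Compose with the pion (u' = 0.336 in the kaon frame): u_1 = (0.336 + 0.778) / (1 + 0.336·0.778) = 1.1140/1.2614 = 0.8831.
Compose with the decay product (u' = -0.817 in the pion frame): u_2 = (-0.817 + 0.883) / (1 + (-0.817)·0.883) = 0.0661/0.2785 = 0.2375.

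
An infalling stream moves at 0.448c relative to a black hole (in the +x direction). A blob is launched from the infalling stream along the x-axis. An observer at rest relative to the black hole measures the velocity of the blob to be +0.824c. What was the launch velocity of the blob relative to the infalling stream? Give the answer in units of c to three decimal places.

Invert the composition law: u' = (u − v)/(1 − uv/c²).
u' = (0.824 − 0.448) / (1 − (0.824)(0.448)) = 0.3760/0.6308 = 0.5960.

+0.596c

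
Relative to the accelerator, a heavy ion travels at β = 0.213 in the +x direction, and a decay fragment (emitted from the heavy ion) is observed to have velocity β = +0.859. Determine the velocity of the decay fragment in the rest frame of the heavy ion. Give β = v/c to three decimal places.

β = +0.791

Invert the composition law: u' = (u − v)/(1 − uv/c²).
u' = (0.859 − 0.213) / (1 − (0.859)(0.213)) = 0.6460/0.8170 = 0.7907.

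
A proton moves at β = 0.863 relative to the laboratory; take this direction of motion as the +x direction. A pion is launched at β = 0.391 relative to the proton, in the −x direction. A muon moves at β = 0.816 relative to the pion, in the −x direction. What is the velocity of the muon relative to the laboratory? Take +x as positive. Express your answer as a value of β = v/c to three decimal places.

β = -0.247

Apply u = (u' + v)/(1 + u'v/c²) successively, working outward toward the laboratory.
Start: velocity of the proton relative to the laboratory = 0.8630c.
Compose with the pion (u' = -0.391 in the proton frame): u_1 = (-0.391 + 0.863) / (1 + (-0.391)·0.863) = 0.4720/0.6626 = 0.7124.
Compose with the muon (u' = -0.816 in the pion frame): u_2 = (-0.816 + 0.712) / (1 + (-0.816)·0.712) = -0.1036/0.4187 = -0.2475.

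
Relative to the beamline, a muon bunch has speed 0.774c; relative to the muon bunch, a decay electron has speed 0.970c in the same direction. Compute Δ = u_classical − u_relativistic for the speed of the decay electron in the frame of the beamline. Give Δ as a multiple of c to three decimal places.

Δ = 0.748c

Galilean: u_cl = 0.970 + 0.774 = 1.7440.
Relativistic: u_rel = (0.970 + 0.774) / (1 + 0.970·0.774) = 1.7440/1.7508 = 0.9961.
Δ = 1.7440 − 0.9961 = 0.7479.
(The classical prediction exceeds c; the relativistic result does not.)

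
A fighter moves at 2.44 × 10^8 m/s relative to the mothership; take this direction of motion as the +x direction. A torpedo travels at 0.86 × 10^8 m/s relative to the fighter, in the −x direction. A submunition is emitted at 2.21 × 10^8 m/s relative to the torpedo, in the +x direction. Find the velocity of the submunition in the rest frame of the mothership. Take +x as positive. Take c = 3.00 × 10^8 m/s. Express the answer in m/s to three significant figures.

Apply u = (u' + v)/(1 + u'v/c²) successively, working outward toward the mothership.
(Dividing each given speed by c = 3.00 × 10^8 m/s to work in units of c.)
Start: velocity of the fighter relative to the mothership = 0.8133c.
Compose with the torpedo (u' = -0.287 in the fighter frame): u_1 = (-0.287 + 0.813) / (1 + (-0.287)·0.813) = 0.5267/0.7668 = 0.6868.
Compose with the submunition (u' = 0.737 in the torpedo frame): u_2 = (0.737 + 0.687) / (1 + 0.737·0.687) = 1.4235/1.5059 = 0.9452.
So u = 0.9452 × 3.00 × 10^8 m/s.

+2.84 × 10^8 m/s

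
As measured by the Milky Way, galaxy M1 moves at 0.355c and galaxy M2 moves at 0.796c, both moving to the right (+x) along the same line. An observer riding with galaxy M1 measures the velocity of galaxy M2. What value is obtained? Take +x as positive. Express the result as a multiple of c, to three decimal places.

+0.615c

β_A = 0.355, β_B = 0.796.
Transform to A's frame with the inverse velocity-addition law: u' = (u − v)/(1 − uv/c²), taking u = β_B and v = β_A.
u' = (0.796 − 0.355) / (1 − (0.355)(0.796)) = 0.4410/0.7174 = 0.6147.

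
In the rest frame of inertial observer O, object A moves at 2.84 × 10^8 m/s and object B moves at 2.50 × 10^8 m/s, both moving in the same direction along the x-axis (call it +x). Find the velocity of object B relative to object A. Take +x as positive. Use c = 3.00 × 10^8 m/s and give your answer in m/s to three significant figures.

β_A = 0.947, β_B = 0.833 (dividing each by c = 3.00 × 10^8 m/s).
Transform to A's frame with the inverse velocity-addition law: u' = (u − v)/(1 − uv/c²), taking u = β_B and v = β_A.
u' = (0.833 − 0.947) / (1 − (0.947)(0.833)) = -0.1133/0.2111 = -0.5368.
u' = -0.5368 × 3.00 × 10^8 m/s.

-1.61 × 10^8 m/s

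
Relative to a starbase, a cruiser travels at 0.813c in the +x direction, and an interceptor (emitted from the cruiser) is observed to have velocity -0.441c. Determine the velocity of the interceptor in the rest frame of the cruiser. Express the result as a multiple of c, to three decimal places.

-0.923c

Invert the composition law: u' = (u − v)/(1 − uv/c²).
u' = (-0.441 − 0.813) / (1 − (-0.441)(0.813)) = -1.2540/1.3585 = -0.9231.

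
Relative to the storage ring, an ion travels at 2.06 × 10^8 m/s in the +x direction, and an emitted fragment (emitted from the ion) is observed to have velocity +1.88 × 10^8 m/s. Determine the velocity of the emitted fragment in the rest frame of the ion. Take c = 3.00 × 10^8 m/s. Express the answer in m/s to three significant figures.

-3.16 × 10^7 m/s

v = 0.687c, u = 0.627c.
Invert the composition law: u' = (u − v)/(1 − uv/c²).
u' = (0.627 − 0.687) / (1 − (0.627)(0.687)) = -0.0600/0.5697 = -0.1053.
u' = -0.1053 × 3.00 × 10^8 m/s.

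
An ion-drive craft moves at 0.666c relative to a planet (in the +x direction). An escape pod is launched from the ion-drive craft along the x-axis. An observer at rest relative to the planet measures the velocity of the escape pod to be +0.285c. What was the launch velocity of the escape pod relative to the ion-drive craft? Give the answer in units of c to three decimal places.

Invert the composition law: u' = (u − v)/(1 − uv/c²).
u' = (0.285 − 0.666) / (1 − (0.285)(0.666)) = -0.3810/0.8102 = -0.4703.

-0.470c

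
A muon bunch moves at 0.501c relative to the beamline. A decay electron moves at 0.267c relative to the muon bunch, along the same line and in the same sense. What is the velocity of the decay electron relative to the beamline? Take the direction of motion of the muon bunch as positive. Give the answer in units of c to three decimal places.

With v = 0.501 and u' = 0.267 (in units of c),
u = (u' + v)/(1 + u'v/c²):
u = (0.267 + 0.501) / (1 + 0.267·0.501) = 0.7680/1.1338 = 0.6774

0.677c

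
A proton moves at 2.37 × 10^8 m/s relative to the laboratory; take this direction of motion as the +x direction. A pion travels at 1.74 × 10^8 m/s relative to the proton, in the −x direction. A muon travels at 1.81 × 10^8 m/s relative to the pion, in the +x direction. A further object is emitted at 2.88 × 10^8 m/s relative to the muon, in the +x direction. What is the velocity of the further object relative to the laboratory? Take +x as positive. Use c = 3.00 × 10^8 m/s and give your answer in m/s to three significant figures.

Apply u = (u' + v)/(1 + u'v/c²) successively, working outward toward the laboratory.
(Dividing each given speed by c = 3.00 × 10^8 m/s to work in units of c.)
Start: velocity of the proton relative to the laboratory = 0.7900c.
Compose with the pion (u' = -0.580 in the proton frame): u_1 = (-0.580 + 0.790) / (1 + (-0.580)·0.790) = 0.2100/0.5418 = 0.3876.
Compose with the muon (u' = 0.603 in the pion frame): u_2 = (0.603 + 0.388) / (1 + 0.603·0.388) = 0.9909/1.2339 = 0.8031.
Compose with the further object (u' = 0.960 in the muon frame): u_3 = (0.960 + 0.803) / (1 + 0.960·0.803) = 1.7631/1.7710 = 0.9956.
So u = 0.9956 × 3.00 × 10^8 m/s.

+2.99 × 10^8 m/s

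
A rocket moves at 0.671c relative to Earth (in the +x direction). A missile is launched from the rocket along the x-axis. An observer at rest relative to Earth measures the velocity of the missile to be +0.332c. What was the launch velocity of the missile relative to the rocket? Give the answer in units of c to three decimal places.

-0.436c

Invert the composition law: u' = (u − v)/(1 − uv/c²).
u' = (0.332 − 0.671) / (1 − (0.332)(0.671)) = -0.3390/0.7772 = -0.4362.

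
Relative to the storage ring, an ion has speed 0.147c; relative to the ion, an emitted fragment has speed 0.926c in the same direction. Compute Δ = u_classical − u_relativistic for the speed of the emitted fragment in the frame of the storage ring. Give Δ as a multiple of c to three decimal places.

Galilean: u_cl = 0.926 + 0.147 = 1.0730.
Relativistic: u_rel = (0.926 + 0.147) / (1 + 0.926·0.147) = 1.0730/1.1361 = 0.9444.
Δ = 1.0730 − 0.9444 = 0.1286.
(The classical prediction exceeds c; the relativistic result does not.)

Δ = 0.129c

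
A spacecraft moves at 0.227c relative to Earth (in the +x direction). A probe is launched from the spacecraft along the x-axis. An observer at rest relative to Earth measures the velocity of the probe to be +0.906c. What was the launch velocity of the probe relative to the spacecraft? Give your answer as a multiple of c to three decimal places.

+0.855c

Invert the composition law: u' = (u − v)/(1 − uv/c²).
u' = (0.906 − 0.227) / (1 − (0.906)(0.227)) = 0.6790/0.7943 = 0.8548.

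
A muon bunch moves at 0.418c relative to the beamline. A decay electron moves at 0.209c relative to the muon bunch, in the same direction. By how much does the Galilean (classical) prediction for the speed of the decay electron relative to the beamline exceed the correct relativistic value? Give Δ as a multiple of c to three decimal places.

Galilean: u_cl = 0.209 + 0.418 = 0.6270.
Relativistic: u_rel = (0.209 + 0.418) / (1 + 0.209·0.418) = 0.6270/1.0874 = 0.5766.
Δ = 0.6270 − 0.5766 = 0.0504.

Δ = 0.050c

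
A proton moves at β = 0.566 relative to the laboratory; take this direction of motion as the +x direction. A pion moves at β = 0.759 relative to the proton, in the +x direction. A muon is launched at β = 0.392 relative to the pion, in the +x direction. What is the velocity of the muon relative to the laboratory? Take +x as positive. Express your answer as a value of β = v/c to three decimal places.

Apply u = (u' + v)/(1 + u'v/c²) successively, working outward toward the laboratory.
Start: velocity of the proton relative to the laboratory = 0.5660c.
Compose with the pion (u' = 0.759 in the proton frame): u_1 = (0.759 + 0.566) / (1 + 0.759·0.566) = 1.3250/1.4296 = 0.9268.
Compose with the muon (u' = 0.392 in the pion frame): u_2 = (0.392 + 0.927) / (1 + 0.392·0.927) = 1.3188/1.3633 = 0.9674.

β = 0.967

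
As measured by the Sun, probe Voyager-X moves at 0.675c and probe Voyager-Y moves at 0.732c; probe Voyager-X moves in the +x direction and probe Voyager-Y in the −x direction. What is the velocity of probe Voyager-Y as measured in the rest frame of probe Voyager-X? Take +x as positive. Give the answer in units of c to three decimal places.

-0.942c

β_A = 0.675, β_B = -0.732.
Transform to A's frame with the inverse velocity-addition law: u' = (u − v)/(1 − uv/c²), taking u = β_B and v = β_A.
u' = (-0.732 − 0.675) / (1 − (0.675)(-0.732)) = -1.4070/1.4941 = -0.9417.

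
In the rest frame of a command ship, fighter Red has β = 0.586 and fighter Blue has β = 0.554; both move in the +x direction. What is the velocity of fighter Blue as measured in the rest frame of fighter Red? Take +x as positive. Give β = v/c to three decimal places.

β_A = 0.586, β_B = 0.554.
Transform to A's frame with the inverse velocity-addition law: u' = (u − v)/(1 − uv/c²), taking u = β_B and v = β_A.
u' = (0.554 − 0.586) / (1 − (0.586)(0.554)) = -0.0320/0.6754 = -0.0474.

β = -0.047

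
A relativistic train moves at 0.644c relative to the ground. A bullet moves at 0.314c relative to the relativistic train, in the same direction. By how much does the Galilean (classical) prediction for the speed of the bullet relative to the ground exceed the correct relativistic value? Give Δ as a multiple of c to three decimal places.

Δ = 0.161c

Galilean: u_cl = 0.314 + 0.644 = 0.9580.
Relativistic: u_rel = (0.314 + 0.644) / (1 + 0.314·0.644) = 0.9580/1.2022 = 0.7969.
Δ = 0.9580 − 0.7969 = 0.1611.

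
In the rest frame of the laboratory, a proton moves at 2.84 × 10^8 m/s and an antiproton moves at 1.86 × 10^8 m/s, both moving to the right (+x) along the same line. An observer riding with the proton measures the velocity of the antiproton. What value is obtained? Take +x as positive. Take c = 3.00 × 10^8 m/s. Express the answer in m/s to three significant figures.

-2.37 × 10^8 m/s

β_A = 0.947, β_B = 0.620 (dividing each by c = 3.00 × 10^8 m/s).
Transform to A's frame with the inverse velocity-addition law: u' = (u − v)/(1 − uv/c²), taking u = β_B and v = β_A.
u' = (0.620 − 0.947) / (1 − (0.947)(0.620)) = -0.3267/0.4131 = -0.7908.
u' = -0.7908 × 3.00 × 10^8 m/s.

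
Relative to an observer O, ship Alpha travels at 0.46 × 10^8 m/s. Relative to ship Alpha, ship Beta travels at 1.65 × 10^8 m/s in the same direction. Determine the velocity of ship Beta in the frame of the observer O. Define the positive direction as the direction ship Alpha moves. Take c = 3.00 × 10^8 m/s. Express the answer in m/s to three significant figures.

1.95 × 10^8 m/s

In units of c (dividing by 3.00 × 10^8 m/s): v = 0.153, u' = 0.550.
u = (u' + v)/(1 + u'v/c²):
u = (0.550 + 0.153) / (1 + 0.550·0.153) = 0.7033/1.0843 = 0.6486
(Galilean addition would give +0.703c.)
Converting back: u = 0.6486 × 3.00 × 10^8 m/s.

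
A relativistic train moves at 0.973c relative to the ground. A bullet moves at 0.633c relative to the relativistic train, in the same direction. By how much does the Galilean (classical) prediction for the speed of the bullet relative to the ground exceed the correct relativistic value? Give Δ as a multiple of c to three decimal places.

Galilean: u_cl = 0.633 + 0.973 = 1.6060.
Relativistic: u_rel = (0.633 + 0.973) / (1 + 0.633·0.973) = 1.6060/1.6159 = 0.9939.
Δ = 1.6060 − 0.9939 = 0.6121.
(The classical prediction exceeds c; the relativistic result does not.)

Δ = 0.612c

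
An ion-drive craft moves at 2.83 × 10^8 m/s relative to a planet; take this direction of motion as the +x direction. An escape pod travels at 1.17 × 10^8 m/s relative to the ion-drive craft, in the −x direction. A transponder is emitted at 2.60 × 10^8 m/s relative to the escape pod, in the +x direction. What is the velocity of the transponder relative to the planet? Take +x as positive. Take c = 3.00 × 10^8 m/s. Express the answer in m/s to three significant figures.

Apply u = (u' + v)/(1 + u'v/c²) successively, working outward toward the planet.
(Dividing each given speed by c = 3.00 × 10^8 m/s to work in units of c.)
Start: velocity of the ion-drive craft relative to the planet = 0.9433c.
Compose with the escape pod (u' = -0.390 in the ion-drive craft frame): u_1 = (-0.390 + 0.943) / (1 + (-0.390)·0.943) = 0.5533/0.6321 = 0.8754.
Compose with the transponder (u' = 0.867 in the escape pod frame): u_2 = (0.867 + 0.875) / (1 + 0.867·0.875) = 1.7421/1.7587 = 0.9906.
So u = 0.9906 × 3.00 × 10^8 m/s.

+2.97 × 10^8 m/s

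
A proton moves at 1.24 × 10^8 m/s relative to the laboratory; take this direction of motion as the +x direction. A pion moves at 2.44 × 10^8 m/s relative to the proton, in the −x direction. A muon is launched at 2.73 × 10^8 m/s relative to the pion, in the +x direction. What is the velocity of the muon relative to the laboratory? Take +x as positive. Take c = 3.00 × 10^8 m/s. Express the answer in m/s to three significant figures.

+2.04 × 10^8 m/s

Apply u = (u' + v)/(1 + u'v/c²) successively, working outward toward the laboratory.
(Dividing each given speed by c = 3.00 × 10^8 m/s to work in units of c.)
Start: velocity of the proton relative to the laboratory = 0.4133c.
Compose with the pion (u' = -0.813 in the proton frame): u_1 = (-0.813 + 0.413) / (1 + (-0.813)·0.413) = -0.4000/0.6638 = -0.6026.
Compose with the muon (u' = 0.910 in the pion frame): u_2 = (0.910 + (-0.603)) / (1 + 0.910·(-0.603)) = 0.3074/0.4517 = 0.6807.
So u = 0.6807 × 3.00 × 10^8 m/s.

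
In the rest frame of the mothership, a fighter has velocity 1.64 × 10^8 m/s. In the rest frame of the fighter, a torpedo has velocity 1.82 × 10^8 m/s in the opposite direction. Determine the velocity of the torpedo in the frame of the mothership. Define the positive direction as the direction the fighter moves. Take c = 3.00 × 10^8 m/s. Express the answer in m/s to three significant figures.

In units of c (dividing by 3.00 × 10^8 m/s): v = 0.547, u' = -0.607.
u = (u' + v)/(1 + u'v/c²):
u = (-0.607 + 0.547) / (1 + (-0.607)·0.547) = -0.0600/0.6684 = -0.0898
(Galilean addition would give -0.060c.)
Converting back: u = -0.0898 × 3.00 × 10^8 m/s.

-2.69 × 10^7 m/s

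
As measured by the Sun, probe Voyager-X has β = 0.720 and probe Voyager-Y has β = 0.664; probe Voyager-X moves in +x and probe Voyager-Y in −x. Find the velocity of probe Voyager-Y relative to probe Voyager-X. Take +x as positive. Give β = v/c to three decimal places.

β_A = 0.720, β_B = -0.664.
Transform to A's frame with the inverse velocity-addition law: u' = (u − v)/(1 − uv/c²), taking u = β_B and v = β_A.
u' = (-0.664 − 0.720) / (1 − (0.720)(-0.664)) = -1.3840/1.4781 = -0.9363.

β = -0.936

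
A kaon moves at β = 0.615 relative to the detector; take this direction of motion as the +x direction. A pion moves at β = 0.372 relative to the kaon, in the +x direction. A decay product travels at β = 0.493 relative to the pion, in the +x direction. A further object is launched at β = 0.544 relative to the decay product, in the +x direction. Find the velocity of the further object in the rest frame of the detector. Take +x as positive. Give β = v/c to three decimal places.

β = 0.978

Apply u = (u' + v)/(1 + u'v/c²) successively, working outward toward the detector.
Start: velocity of the kaon relative to the detector = 0.6150c.
Compose with the pion (u' = 0.372 in the kaon frame): u_1 = (0.372 + 0.615) / (1 + 0.372·0.615) = 0.9870/1.2288 = 0.8032.
Compose with the decay product (u' = 0.493 in the pion frame): u_2 = (0.493 + 0.803) / (1 + 0.493·0.803) = 1.2962/1.3960 = 0.9285.
Compose with the further object (u' = 0.544 in the decay product frame): u_3 = (0.544 + 0.929) / (1 + 0.544·0.929) = 1.4725/1.5051 = 0.9783.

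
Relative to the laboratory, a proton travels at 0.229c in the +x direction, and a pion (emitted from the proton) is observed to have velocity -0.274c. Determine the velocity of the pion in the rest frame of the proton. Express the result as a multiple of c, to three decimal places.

Invert the composition law: u' = (u − v)/(1 − uv/c²).
u' = (-0.274 − 0.229) / (1 − (-0.274)(0.229)) = -0.5030/1.0627 = -0.4733.

-0.473c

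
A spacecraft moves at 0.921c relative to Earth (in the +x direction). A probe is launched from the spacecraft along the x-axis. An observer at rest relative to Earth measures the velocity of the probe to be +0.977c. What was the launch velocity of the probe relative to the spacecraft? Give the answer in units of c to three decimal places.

+0.559c

Invert the composition law: u' = (u − v)/(1 − uv/c²).
u' = (0.977 − 0.921) / (1 − (0.977)(0.921)) = 0.0560/0.1002 = 0.5590.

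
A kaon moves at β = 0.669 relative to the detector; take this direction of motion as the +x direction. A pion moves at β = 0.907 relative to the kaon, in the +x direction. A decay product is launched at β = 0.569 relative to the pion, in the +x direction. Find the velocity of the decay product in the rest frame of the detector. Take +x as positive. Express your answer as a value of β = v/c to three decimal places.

β = 0.995

Apply u = (u' + v)/(1 + u'v/c²) successively, working outward toward the detector.
Start: velocity of the kaon relative to the detector = 0.6690c.
Compose with the pion (u' = 0.907 in the kaon frame): u_1 = (0.907 + 0.669) / (1 + 0.907·0.669) = 1.5760/1.6068 = 0.9808.
Compose with the decay product (u' = 0.569 in the pion frame): u_2 = (0.569 + 0.981) / (1 + 0.569·0.981) = 1.5498/1.5581 = 0.9947.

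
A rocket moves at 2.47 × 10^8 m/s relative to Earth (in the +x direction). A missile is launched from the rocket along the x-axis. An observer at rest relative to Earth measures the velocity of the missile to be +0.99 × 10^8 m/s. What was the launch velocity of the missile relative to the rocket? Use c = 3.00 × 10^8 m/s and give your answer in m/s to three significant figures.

v = 0.823c, u = 0.330c.
Invert the composition law: u' = (u − v)/(1 − uv/c²).
u' = (0.330 − 0.823) / (1 − (0.330)(0.823)) = -0.4933/0.7283 = -0.6774.
u' = -0.6774 × 3.00 × 10^8 m/s.

-2.03 × 10^8 m/s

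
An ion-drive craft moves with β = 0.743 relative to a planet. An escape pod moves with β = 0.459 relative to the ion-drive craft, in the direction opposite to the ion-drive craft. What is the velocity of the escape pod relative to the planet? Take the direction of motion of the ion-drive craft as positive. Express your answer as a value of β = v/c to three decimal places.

With v = 0.743 and u' = -0.459 (in units of c),
u = (u' + v)/(1 + u'v/c²):
u = (-0.459 + 0.743) / (1 + (-0.459)·0.743) = 0.2840/0.6590 = 0.4310

β = +0.431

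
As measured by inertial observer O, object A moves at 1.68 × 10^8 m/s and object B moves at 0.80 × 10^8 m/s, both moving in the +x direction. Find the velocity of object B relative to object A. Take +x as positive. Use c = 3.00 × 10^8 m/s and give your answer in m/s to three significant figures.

-1.03 × 10^8 m/s

β_A = 0.560, β_B = 0.267 (dividing each by c = 3.00 × 10^8 m/s).
Transform to A's frame with the inverse velocity-addition law: u' = (u − v)/(1 − uv/c²), taking u = β_B and v = β_A.
u' = (0.267 − 0.560) / (1 − (0.560)(0.267)) = -0.2933/0.8507 = -0.3448.
u' = -0.3448 × 3.00 × 10^8 m/s.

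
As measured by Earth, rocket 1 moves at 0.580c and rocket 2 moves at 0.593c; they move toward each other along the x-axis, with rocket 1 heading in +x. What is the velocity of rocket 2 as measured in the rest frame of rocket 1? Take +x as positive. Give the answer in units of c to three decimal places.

β_A = 0.580, β_B = -0.593.
Transform to A's frame with the inverse velocity-addition law: u' = (u − v)/(1 − uv/c²), taking u = β_B and v = β_A.
u' = (-0.593 − 0.580) / (1 − (0.580)(-0.593)) = -1.1730/1.3439 = -0.8728.

-0.873c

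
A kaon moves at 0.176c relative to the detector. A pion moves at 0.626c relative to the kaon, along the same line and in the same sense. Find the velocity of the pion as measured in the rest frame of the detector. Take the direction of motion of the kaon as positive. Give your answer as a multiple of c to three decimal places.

With v = 0.176 and u' = 0.626 (in units of c),
u = (u' + v)/(1 + u'v/c²):
u = (0.626 + 0.176) / (1 + 0.626·0.176) = 0.8020/1.1102 = 0.7224
(Galilean addition would give +0.802c.)

0.722c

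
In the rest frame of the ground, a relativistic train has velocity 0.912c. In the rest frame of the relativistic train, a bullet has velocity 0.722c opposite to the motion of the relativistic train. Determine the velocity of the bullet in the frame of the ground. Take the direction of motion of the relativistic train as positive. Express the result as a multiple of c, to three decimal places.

With v = 0.912 and u' = -0.722 (in units of c),
u = (u' + v)/(1 + u'v/c²):
u = (-0.722 + 0.912) / (1 + (-0.722)·0.912) = 0.1900/0.3415 = 0.5563
(Galilean addition would give +0.190c.)

+0.556c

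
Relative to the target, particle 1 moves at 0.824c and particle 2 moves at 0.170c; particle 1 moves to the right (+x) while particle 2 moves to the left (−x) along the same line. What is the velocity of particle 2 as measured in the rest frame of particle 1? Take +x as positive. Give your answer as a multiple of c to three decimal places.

-0.872c

β_A = 0.824, β_B = -0.170.
Transform to A's frame with the inverse velocity-addition law: u' = (u − v)/(1 − uv/c²), taking u = β_B and v = β_A.
u' = (-0.170 − 0.824) / (1 − (0.824)(-0.170)) = -0.9940/1.1401 = -0.8719.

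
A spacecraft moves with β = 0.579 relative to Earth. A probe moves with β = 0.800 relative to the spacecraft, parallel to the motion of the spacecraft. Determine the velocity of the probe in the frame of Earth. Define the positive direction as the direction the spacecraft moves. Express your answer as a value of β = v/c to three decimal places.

With v = 0.579 and u' = 0.800 (in units of c),
u = (u' + v)/(1 + u'v/c²):
u = (0.800 + 0.579) / (1 + 0.800·0.579) = 1.3790/1.4632 = 0.9425

β = 0.942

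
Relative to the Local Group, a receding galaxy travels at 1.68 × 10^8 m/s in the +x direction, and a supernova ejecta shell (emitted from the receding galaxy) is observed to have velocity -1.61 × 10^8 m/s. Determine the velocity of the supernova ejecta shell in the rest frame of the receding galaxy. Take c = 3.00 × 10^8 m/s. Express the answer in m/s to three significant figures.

-2.53 × 10^8 m/s

v = 0.560c, u = -0.537c.
Invert the composition law: u' = (u − v)/(1 − uv/c²).
u' = (-0.537 − 0.560) / (1 − (-0.537)(0.560)) = -1.0967/1.3005 = -0.8432.
u' = -0.8432 × 3.00 × 10^8 m/s.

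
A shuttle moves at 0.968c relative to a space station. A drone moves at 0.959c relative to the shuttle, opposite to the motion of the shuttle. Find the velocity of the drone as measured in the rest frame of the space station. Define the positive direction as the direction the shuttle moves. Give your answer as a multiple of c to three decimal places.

With v = 0.968 and u' = -0.959 (in units of c),
u = (u' + v)/(1 + u'v/c²):
u = (-0.959 + 0.968) / (1 + (-0.959)·0.968) = 0.0090/0.0717 = 0.1255
(Galilean addition would give +0.009c.)

+0.126c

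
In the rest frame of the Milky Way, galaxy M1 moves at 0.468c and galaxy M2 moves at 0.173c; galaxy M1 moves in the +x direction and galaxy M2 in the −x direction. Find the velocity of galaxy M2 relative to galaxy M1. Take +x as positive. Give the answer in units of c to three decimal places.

-0.593c

β_A = 0.468, β_B = -0.173.
Transform to A's frame with the inverse velocity-addition law: u' = (u − v)/(1 − uv/c²), taking u = β_B and v = β_A.
u' = (-0.173 − 0.468) / (1 − (0.468)(-0.173)) = -0.6410/1.0810 = -0.5930.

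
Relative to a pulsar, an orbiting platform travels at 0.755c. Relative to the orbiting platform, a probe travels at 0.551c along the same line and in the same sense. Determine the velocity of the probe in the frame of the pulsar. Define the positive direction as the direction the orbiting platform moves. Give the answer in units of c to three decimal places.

With v = 0.755 and u' = 0.551 (in units of c),
u = (u' + v)/(1 + u'v/c²):
u = (0.551 + 0.755) / (1 + 0.551·0.755) = 1.3060/1.4160 = 0.9223

0.922c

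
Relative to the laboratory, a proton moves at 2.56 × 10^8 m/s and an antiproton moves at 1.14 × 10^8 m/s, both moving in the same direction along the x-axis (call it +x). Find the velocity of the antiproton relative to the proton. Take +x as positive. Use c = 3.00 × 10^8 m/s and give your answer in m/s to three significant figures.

-2.10 × 10^8 m/s

β_A = 0.853, β_B = 0.380 (dividing each by c = 3.00 × 10^8 m/s).
Transform to A's frame with the inverse velocity-addition law: u' = (u − v)/(1 − uv/c²), taking u = β_B and v = β_A.
u' = (0.380 − 0.853) / (1 − (0.853)(0.380)) = -0.4733/0.6757 = -0.7005.
u' = -0.7005 × 3.00 × 10^8 m/s.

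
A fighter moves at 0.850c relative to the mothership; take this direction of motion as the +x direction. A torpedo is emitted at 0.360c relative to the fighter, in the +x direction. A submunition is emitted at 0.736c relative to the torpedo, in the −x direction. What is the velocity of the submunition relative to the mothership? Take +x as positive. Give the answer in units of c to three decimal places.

Apply u = (u' + v)/(1 + u'v/c²) successively, working outward toward the mothership.
Start: velocity of the fighter relative to the mothership = 0.8500c.
Compose with the torpedo (u' = 0.360 in the fighter frame): u_1 = (0.360 + 0.850) / (1 + 0.360·0.850) = 1.2100/1.3060 = 0.9265.
Compose with the submunition (u' = -0.736 in the torpedo frame): u_2 = (-0.736 + 0.926) / (1 + (-0.736)·0.926) = 0.1905/0.3181 = 0.5988.

+0.599c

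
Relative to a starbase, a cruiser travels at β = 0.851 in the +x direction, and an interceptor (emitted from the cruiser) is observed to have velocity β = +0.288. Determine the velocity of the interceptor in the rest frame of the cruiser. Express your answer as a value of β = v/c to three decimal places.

Invert the composition law: u' = (u − v)/(1 − uv/c²).
u' = (0.288 − 0.851) / (1 − (0.288)(0.851)) = -0.5630/0.7549 = -0.7458.

β = -0.746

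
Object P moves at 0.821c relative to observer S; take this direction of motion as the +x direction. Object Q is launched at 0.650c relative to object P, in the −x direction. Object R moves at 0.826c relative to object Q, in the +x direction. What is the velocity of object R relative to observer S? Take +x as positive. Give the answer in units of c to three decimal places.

+0.915c

Apply u = (u' + v)/(1 + u'v/c²) successively, working outward toward observer S.
Start: velocity of object P relative to observer S = 0.8210c.
Compose with object Q (u' = -0.650 in object P frame): u_1 = (-0.650 + 0.821) / (1 + (-0.650)·0.821) = 0.1710/0.4663 = 0.3667.
Compose with object R (u' = 0.826 in object Q frame): u_2 = (0.826 + 0.367) / (1 + 0.826·0.367) = 1.1927/1.3029 = 0.9154.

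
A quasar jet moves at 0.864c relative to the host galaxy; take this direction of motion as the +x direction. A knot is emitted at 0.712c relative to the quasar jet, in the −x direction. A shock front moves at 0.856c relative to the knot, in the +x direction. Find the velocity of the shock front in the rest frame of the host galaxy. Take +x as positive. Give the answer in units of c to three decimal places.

Apply u = (u' + v)/(1 + u'v/c²) successively, working outward toward the host galaxy.
Start: velocity of the quasar jet relative to the host galaxy = 0.8640c.
Compose with the knot (u' = -0.712 in the quasar jet frame): u_1 = (-0.712 + 0.864) / (1 + (-0.712)·0.864) = 0.1520/0.3848 = 0.3950.
Compose with the shock front (u' = 0.856 in the knot frame): u_2 = (0.856 + 0.395) / (1 + 0.856·0.395) = 1.2510/1.3381 = 0.9349.

+0.935c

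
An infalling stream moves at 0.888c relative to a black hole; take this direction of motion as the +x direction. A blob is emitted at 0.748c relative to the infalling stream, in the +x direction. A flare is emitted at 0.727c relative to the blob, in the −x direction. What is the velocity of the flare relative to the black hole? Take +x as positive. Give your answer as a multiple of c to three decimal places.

Apply u = (u' + v)/(1 + u'v/c²) successively, working outward toward the black hole.
Start: velocity of the infalling stream relative to the black hole = 0.8880c.
Compose with the blob (u' = 0.748 in the infalling stream frame): u_1 = (0.748 + 0.888) / (1 + 0.748·0.888) = 1.6360/1.6642 = 0.9830.
Compose with the flare (u' = -0.727 in the blob frame): u_2 = (-0.727 + 0.983) / (1 + (-0.727)·0.983) = 0.2560/0.2853 = 0.8974.

+0.897c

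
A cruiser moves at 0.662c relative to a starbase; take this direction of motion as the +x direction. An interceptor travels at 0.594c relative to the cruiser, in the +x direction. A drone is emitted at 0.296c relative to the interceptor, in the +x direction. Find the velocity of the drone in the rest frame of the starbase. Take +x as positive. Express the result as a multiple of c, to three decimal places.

Apply u = (u' + v)/(1 + u'v/c²) successively, working outward toward the starbase.
Start: velocity of the cruiser relative to the starbase = 0.6620c.
Compose with the interceptor (u' = 0.594 in the cruiser frame): u_1 = (0.594 + 0.662) / (1 + 0.594·0.662) = 1.2560/1.3932 = 0.9015.
Compose with the drone (u' = 0.296 in the interceptor frame): u_2 = (0.296 + 0.902) / (1 + 0.296·0.902) = 1.1975/1.2668 = 0.9453.

0.945c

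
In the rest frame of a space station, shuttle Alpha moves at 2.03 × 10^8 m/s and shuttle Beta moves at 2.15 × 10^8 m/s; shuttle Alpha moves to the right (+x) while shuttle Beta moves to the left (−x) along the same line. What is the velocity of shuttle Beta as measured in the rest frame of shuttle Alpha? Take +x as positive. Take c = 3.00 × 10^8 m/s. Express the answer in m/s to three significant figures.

β_A = 0.677, β_B = -0.717 (dividing each by c = 3.00 × 10^8 m/s).
Transform to A's frame with the inverse velocity-addition law: u' = (u − v)/(1 − uv/c²), taking u = β_B and v = β_A.
u' = (-0.717 − 0.677) / (1 − (0.677)(-0.717)) = -1.3933/1.4849 = -0.9383.
u' = -0.9383 × 3.00 × 10^8 m/s.

-2.81 × 10^8 m/s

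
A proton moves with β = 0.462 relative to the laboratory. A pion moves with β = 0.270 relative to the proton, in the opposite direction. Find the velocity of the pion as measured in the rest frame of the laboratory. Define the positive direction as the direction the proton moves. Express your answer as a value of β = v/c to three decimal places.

β = +0.219

With v = 0.462 and u' = -0.270 (in units of c),
u = (u' + v)/(1 + u'v/c²):
u = (-0.270 + 0.462) / (1 + (-0.270)·0.462) = 0.1920/0.8753 = 0.2194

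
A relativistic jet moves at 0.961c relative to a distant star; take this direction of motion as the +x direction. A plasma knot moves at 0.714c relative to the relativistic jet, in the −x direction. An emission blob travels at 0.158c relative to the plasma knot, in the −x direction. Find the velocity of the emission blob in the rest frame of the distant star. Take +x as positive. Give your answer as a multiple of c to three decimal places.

Apply u = (u' + v)/(1 + u'v/c²) successively, working outward toward the distant star.
Start: velocity of the relativistic jet relative to the distant star = 0.9610c.
Compose with the plasma knot (u' = -0.714 in the relativistic jet frame): u_1 = (-0.714 + 0.961) / (1 + (-0.714)·0.961) = 0.2470/0.3138 = 0.7870.
Compose with the emission blob (u' = -0.158 in the plasma knot frame): u_2 = (-0.158 + 0.787) / (1 + (-0.158)·0.787) = 0.6290/0.8757 = 0.7183.

+0.718c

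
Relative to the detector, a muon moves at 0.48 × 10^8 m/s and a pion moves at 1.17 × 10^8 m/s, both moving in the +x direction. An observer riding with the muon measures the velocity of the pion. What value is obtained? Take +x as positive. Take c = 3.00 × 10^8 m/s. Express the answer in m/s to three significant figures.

β_A = 0.160, β_B = 0.390 (dividing each by c = 3.00 × 10^8 m/s).
Transform to A's frame with the inverse velocity-addition law: u' = (u − v)/(1 − uv/c²), taking u = β_B and v = β_A.
u' = (0.390 − 0.160) / (1 − (0.160)(0.390)) = 0.2300/0.9376 = 0.2453.
u' = 0.2453 × 3.00 × 10^8 m/s.

+7.36 × 10^7 m/s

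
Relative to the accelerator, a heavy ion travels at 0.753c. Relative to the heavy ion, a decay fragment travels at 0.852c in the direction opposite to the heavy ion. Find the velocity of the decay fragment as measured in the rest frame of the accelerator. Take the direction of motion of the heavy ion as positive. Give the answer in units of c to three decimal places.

With v = 0.753 and u' = -0.852 (in units of c),
u = (u' + v)/(1 + u'v/c²):
u = (-0.852 + 0.753) / (1 + (-0.852)·0.753) = -0.0990/0.3584 = -0.2762

-0.276c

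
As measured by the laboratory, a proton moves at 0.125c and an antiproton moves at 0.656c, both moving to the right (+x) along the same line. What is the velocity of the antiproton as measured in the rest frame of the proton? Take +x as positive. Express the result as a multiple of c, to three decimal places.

β_A = 0.125, β_B = 0.656.
Transform to A's frame with the inverse velocity-addition law: u' = (u − v)/(1 − uv/c²), taking u = β_B and v = β_A.
u' = (0.656 − 0.125) / (1 − (0.125)(0.656)) = 0.5310/0.9180 = 0.5784.

+0.578c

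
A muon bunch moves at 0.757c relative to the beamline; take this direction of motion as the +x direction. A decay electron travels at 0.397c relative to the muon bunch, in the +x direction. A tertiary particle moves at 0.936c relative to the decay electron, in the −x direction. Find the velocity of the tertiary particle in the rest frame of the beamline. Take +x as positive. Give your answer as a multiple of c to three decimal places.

Apply u = (u' + v)/(1 + u'v/c²) successively, working outward toward the beamline.
Start: velocity of the muon bunch relative to the beamline = 0.7570c.
Compose with the decay electron (u' = 0.397 in the muon bunch frame): u_1 = (0.397 + 0.757) / (1 + 0.397·0.757) = 1.1540/1.3005 = 0.8873.
Compose with the tertiary particle (u' = -0.936 in the decay electron frame): u_2 = (-0.936 + 0.887) / (1 + (-0.936)·0.887) = -0.0487/0.1695 = -0.2872.

-0.287c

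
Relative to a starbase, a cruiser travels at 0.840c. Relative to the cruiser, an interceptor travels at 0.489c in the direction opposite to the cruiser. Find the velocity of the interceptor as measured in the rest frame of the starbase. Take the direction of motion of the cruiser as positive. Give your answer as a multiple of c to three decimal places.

+0.596c

With v = 0.840 and u' = -0.489 (in units of c),
u = (u' + v)/(1 + u'v/c²):
u = (-0.489 + 0.840) / (1 + (-0.489)·0.840) = 0.3510/0.5892 = 0.5957
(Galilean addition would give +0.351c.)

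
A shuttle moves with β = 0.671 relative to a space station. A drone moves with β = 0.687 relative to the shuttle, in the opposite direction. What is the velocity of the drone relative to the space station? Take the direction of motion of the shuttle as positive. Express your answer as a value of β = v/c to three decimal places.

With v = 0.671 and u' = -0.687 (in units of c),
u = (u' + v)/(1 + u'v/c²):
u = (-0.687 + 0.671) / (1 + (-0.687)·0.671) = -0.0160/0.5390 = -0.0297
(Galilean addition would give -0.016c.)

β = -0.030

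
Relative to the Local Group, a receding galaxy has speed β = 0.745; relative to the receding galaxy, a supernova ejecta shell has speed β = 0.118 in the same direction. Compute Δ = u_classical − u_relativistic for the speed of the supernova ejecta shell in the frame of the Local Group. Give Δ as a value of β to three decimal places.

Δ = 0.070

Galilean: u_cl = 0.118 + 0.745 = 0.8630.
Relativistic: u_rel = (0.118 + 0.745) / (1 + 0.118·0.745) = 0.8630/1.0879 = 0.7933.
Δ = 0.8630 − 0.7933 = 0.0697.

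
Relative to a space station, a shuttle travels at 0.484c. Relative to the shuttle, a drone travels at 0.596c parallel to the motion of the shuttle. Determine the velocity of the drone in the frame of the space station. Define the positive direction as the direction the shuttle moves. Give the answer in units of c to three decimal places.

0.838c

With v = 0.484 and u' = 0.596 (in units of c),
u = (u' + v)/(1 + u'v/c²):
u = (0.596 + 0.484) / (1 + 0.596·0.484) = 1.0800/1.2885 = 0.8382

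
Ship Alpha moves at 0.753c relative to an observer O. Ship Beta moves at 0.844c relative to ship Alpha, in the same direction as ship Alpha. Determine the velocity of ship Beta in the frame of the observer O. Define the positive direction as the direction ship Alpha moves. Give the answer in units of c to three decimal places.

0.976c

With v = 0.753 and u' = 0.844 (in units of c),
u = (u' + v)/(1 + u'v/c²):
u = (0.844 + 0.753) / (1 + 0.844·0.753) = 1.5970/1.6355 = 0.9764
(Galilean addition would give +1.597c, exceeding c.)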